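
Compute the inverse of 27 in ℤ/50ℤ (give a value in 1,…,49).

13

50 = 1·27 + 23
27 = 1·23 + 4
23 = 5·4 + 3
4 = 1·3 + 1
3 = 3·1 + 0
Back-substituting gives 27·13 ≡ 1 (mod 50).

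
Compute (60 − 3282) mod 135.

Dividing 3282 by 135 gives quotient 24 and remainder 42.
(60 − 42) mod 135 = 18.

18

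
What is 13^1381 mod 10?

The units digit of 13^n cycles with period 4: 3, 9, 7, 1, …
1381 mod 4 = 1, so the last digit matches 3^1 = 3.

3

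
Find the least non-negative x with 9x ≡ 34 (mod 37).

9⁻¹ ≡ 33 (mod 37) because 9·33 = 297 = 8·37 + 1.
Multiplying both sides by 33: x ≡ 33·34 = 1122 ≡ 12 (mod 37).
Check: 9·12 = 108 = 2·37 + 34.

12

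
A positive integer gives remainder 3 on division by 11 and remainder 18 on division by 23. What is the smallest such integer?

179

x ≡ 3 (mod 11) gives x ∈ {3, 14, 25, 36, 47, 58, 69, 80, …}.
The first of these with x mod 23 = 18 is 179.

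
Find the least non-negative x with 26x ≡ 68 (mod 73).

26⁻¹ ≡ 59 (mod 73) because 26·59 = 1534 = 21·73 + 1.
Multiplying both sides by 59: x ≡ 59·68 = 4012 ≡ 70 (mod 73).

70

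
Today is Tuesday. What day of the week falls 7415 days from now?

Dividing 7415 by 7 gives quotient 1059 and remainder 2.
Tuesday + 2 days → Thursday.

Thursday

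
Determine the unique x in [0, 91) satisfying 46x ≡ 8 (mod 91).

16

The inverse of 46 mod 91 is 2 (since 46·2 = 92 ≡ 1).
So x ≡ 2·8 = 16 ≡ 16 (mod 91).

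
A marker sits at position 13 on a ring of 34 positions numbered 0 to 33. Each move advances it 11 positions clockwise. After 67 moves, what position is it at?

2

67·11 = 737.
737 = 21·34 + 23, so 737 mod 34 = 23.
(13 + 23) mod 34 = 2.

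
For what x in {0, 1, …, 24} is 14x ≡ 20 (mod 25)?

5

14⁻¹ ≡ 9 (mod 25) because 14·9 = 126 = 5·25 + 1.
Multiplying both sides by 9: x ≡ 9·20 = 180 ≡ 5 (mod 25).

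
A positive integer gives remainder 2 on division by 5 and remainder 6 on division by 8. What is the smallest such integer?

22

x ≡ 2 (mod 5) gives x ∈ {2, 7, 12, 17, 22}.
The first of these with x mod 8 = 6 is 22.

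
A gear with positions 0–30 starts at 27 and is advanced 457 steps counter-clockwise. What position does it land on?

4

457 − 14·31 = 23, so 457 ≡ 23 (mod 31).
(27 − 23) mod 31 = 4.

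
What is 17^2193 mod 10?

Powers of 7 mod 10 repeat with period 4: 7, 9, 3, 1.
2193 leaves remainder 1 on division by 4, so 17^2193 ends in 7.

7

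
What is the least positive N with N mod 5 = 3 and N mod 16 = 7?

23

x ≡ 3 (mod 5) gives x ∈ {3, 8, 13, 18, 23}.
The first of these with x mod 16 = 7 is 23.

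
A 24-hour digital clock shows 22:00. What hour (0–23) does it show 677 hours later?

677 mod 24 = 5 (since 28·24 = 672).
(22 + 5) mod 24 = 3.

3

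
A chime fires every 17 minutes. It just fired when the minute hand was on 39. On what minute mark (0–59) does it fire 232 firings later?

23

232·17 = 3944.
Dividing 3944 by 60 gives quotient 65 and remainder 44.
(39 + 44) mod 60 = 23.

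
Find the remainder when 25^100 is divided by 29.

16

By repeated squaring mod 29: 25^1≡25, 25^2≡16, 25^4≡24, 25^8≡25, 25^16≡16, 25^32≡24, 25^64≡25.
Since 100 = 4 + 32 + 64 in binary, 25^100 ≡ 24·24·25 ≡ 16 (mod 29).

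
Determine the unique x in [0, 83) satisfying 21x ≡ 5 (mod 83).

20

21⁻¹ ≡ 4 (mod 83) because 21·4 = 84 = 1·83 + 1.
So x ≡ 4·5 = 20 ≡ 20 (mod 83).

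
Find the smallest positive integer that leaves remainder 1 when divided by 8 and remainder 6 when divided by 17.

57

Since 17·1 ≡ 1 (mod 8), take x = 6 + 17·((1−6)·1 mod 8) = 6 + 17·3 = 57.
Check: 57 mod 8 = 1, 57 mod 17 = 6.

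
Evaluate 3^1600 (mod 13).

3

Square-and-reduce mod 13: 3^1≡3, 3^2≡9, 3^4≡3, 3^8≡9, 3^16≡3, 3^32≡9, 3^64≡3, 3^128≡9, 3^256≡3, 3^512≡9, 3^1024≡3.
1600 = 64 + 512 + 1024, so 3^1600 ≡ 3·9·3 ≡ 3 (mod 13).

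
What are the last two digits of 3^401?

By repeated squaring mod 100: 3^1≡3, 3^2≡9, 3^4≡81, 3^8≡61, 3^16≡21, 3^32≡41, 3^64≡81, 3^128≡61, 3^256≡21.
401 = 1 + 16 + 128 + 256, so 3^401 ≡ 3·21·61·21 ≡ 3 (mod 100).

03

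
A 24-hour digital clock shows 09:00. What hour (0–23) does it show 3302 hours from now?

3302 mod 24 = 14 (since 137·24 = 3288).
(9 + 14) mod 24 = 23.

23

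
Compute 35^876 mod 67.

14

Successive squares of 35 mod 67: 35^1≡35, 35^2≡19, 35^4≡26, 35^8≡6, 35^16≡36, 35^32≡23, 35^64≡60, 35^128≡49, 35^256≡56, 35^512≡54.
876 = 4 + 8 + 32 + 64 + 256 + 512, so 35^876 ≡ 26·6·23·60·56·54 ≡ 14 (mod 67).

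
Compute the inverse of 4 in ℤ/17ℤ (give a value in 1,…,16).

4·13 = 52 = 3·17 + 1, so 4⁻¹ ≡ 13 (mod 17).

13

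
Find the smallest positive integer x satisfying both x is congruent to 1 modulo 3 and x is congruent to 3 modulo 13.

16

Since 13·1 ≡ 1 (mod 3), take x = 3 + 13·((1−3)·1 mod 3) = 3 + 13·1 = 16.
Check: 16 mod 3 = 1, 16 mod 13 = 3.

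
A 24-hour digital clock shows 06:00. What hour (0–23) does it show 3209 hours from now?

3209 − 133·24 = 17, so 3209 ≡ 17 (mod 24).
(6 + 17) mod 24 = 23.

23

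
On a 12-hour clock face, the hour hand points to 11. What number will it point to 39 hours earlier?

39 = 3·12 + 3, so 39 mod 12 = 3.
11 − 3 → 8 on a 12-hour dial.

8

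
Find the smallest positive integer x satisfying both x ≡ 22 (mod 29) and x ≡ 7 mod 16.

167

Since 16·20 ≡ 1 (mod 29), take x = 7 + 16·((22−7)·20 mod 29) = 7 + 16·10 = 167.
Check: 167 mod 29 = 22, 167 mod 16 = 7.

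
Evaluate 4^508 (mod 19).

9

Square-and-reduce mod 19: 4^1≡4, 4^2≡16, 4^4≡9, 4^8≡5, 4^16≡6, 4^32≡17, 4^64≡4, 4^128≡16, 4^256≡9.
Since 508 = 4 + 8 + 16 + 32 + 64 + 128 + 256 in binary, 4^508 ≡ 9·5·6·17·4·16·9 ≡ 9 (mod 19).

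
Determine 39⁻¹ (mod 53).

53 = 1·39 + 14
39 = 2·14 + 11
14 = 1·11 + 3
11 = 3·3 + 2
3 = 1·2 + 1
2 = 2·1 + 0
Back-substituting gives 39·34 ≡ 1 (mod 53).

34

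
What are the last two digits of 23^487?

47

By repeated squaring mod 100: 23^1≡23, 23^2≡29, 23^4≡41, 23^8≡81, 23^16≡61, 23^32≡21, 23^64≡41, 23^128≡81, 23^256≡61.
Since 487 = 1 + 2 + 4 + 32 + 64 + 128 + 256 in binary, 23^487 ≡ 23·29·41·21·41·81·61 ≡ 47 (mod 100).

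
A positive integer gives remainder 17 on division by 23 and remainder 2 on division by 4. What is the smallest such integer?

x ≡ 2 (mod 4) gives x ∈ {2, 6, 10, 14, 18, 22, 26, 30, …}.
The first of these with x mod 23 = 17 is 86.

86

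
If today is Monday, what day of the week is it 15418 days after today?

Friday

15418 = 2202·7 + 4, so 15418 mod 7 = 4.
Monday + 4 days → Friday.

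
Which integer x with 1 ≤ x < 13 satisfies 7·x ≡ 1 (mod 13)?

2

13 = 1·7 + 6
7 = 1·6 + 1
6 = 6·1 + 0
Back-substituting gives 7·2 ≡ 1 (mod 13).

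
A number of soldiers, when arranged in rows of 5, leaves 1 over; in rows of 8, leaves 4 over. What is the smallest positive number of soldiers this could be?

36

x ≡ 1 (mod 5) gives x ∈ {1, 6, 11, 16, 21, 26, 31, 36}.
The first of these with x mod 8 = 4 is 36.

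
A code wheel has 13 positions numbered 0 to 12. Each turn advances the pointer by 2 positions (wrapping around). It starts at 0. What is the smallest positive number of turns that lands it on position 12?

The inverse of 2 mod 13 is 7 (since 2·7 = 14 ≡ 1).
Multiplying both sides by 7: x ≡ 7·12 = 84 ≡ 6 (mod 13).

6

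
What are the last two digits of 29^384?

By repeated squaring mod 100: 29^1≡29, 29^2≡41, 29^4≡81, 29^8≡61, 29^16≡21, 29^32≡41, 29^64≡81, 29^128≡61, 29^256≡21.
384 = 128 + 256, so 29^384 ≡ 61·21 ≡ 81 (mod 100).

81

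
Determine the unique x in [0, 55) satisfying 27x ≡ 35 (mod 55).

The inverse of 27 mod 55 is 53 (since 27·53 = 1431 ≡ 1).
Multiplying both sides by 53: x ≡ 53·35 = 1855 ≡ 40 (mod 55).

40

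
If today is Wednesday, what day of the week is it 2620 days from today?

2620 − 374·7 = 2, so 2620 ≡ 2 (mod 7).
Wednesday + 2 days → Friday.

Friday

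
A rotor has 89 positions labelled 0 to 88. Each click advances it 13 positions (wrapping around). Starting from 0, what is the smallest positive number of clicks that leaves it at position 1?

13·48 = 624 = 7·89 + 1, so 13⁻¹ ≡ 48 (mod 89).

48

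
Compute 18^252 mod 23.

By repeated squaring mod 23: 18^1≡18, 18^2≡2, 18^4≡4, 18^8≡16, 18^16≡3, 18^32≡9, 18^64≡12, 18^128≡6.
252 = 4 + 8 + 16 + 32 + 64 + 128, so 18^252 ≡ 4·16·3·9·12·6 ≡ 9 (mod 23).

9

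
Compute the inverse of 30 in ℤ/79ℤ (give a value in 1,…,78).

79 = 2·30 + 19
30 = 1·19 + 11
19 = 1·11 + 8
11 = 1·8 + 3
8 = 2·3 + 2
3 = 1·2 + 1
2 = 2·1 + 0
Back-substituting gives 30·29 ≡ 1 (mod 79).

29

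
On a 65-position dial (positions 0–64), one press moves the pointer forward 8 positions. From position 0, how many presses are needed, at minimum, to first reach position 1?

65 = 8·8 + 1
8 = 8·1 + 0
Back-substituting gives 8·57 ≡ 1 (mod 65).

57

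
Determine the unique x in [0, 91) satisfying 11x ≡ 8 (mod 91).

The inverse of 11 mod 91 is 58 (since 11·58 = 638 ≡ 1).
Multiplying both sides by 58: x ≡ 58·8 = 464 ≡ 9 (mod 91).
Check: 11·9 = 99 = 1·91 + 8.

9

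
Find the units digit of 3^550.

Last digits of 3^n: 3, 9, 7, 1 (period 4).
550 mod 4 = 2, so the last digit matches 3^2 = 9.

9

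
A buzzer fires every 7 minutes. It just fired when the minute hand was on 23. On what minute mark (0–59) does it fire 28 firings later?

28·7 = 196.
Dividing 196 by 60 gives quotient 3 and remainder 16.
(23 + 16) mod 60 = 39.

39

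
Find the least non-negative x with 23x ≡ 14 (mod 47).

23⁻¹ ≡ 45 (mod 47) because 23·45 = 1035 = 22·47 + 1.
Multiplying both sides by 45: x ≡ 45·14 = 630 ≡ 19 (mod 47).

19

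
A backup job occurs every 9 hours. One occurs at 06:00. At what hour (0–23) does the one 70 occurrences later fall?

12

70·9 = 630.
630 mod 24 = 6 (since 26·24 = 624).
(6 + 6) mod 24 = 12.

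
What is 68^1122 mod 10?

Powers of 8 mod 10 repeat with period 4: 8, 4, 2, 6.
1122 mod 4 = 2, so the last digit matches 8^2 = 4.

4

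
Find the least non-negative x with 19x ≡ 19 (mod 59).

The inverse of 19 mod 59 is 28 (since 19·28 = 532 ≡ 1).
Multiplying both sides by 28: x ≡ 28·19 = 532 ≡ 1 (mod 59).

1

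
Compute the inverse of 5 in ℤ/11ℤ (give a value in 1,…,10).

5·9 = 45 = 4·11 + 1, so 5⁻¹ ≡ 9 (mod 11).

9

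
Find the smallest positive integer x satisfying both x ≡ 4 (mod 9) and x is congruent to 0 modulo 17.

85

x ≡ 4 (mod 9) gives x ∈ {4, 13, 22, 31, 40, 49, 58, 67, …}.
The first of these with x mod 17 = 0 is 85.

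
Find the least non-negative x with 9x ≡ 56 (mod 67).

36

The inverse of 9 mod 67 is 15 (since 9·15 = 135 ≡ 1).
Multiplying both sides by 15: x ≡ 15·56 = 840 ≡ 36 (mod 67).
Check: 9·36 = 324 = 4·67 + 56.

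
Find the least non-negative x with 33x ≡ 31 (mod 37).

20

The inverse of 33 mod 37 is 9 (since 33·9 = 297 ≡ 1).
So x ≡ 9·31 = 279 ≡ 20 (mod 37).
Check: 33·20 = 660 = 17·37 + 31.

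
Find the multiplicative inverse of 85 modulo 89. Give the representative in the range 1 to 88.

89 = 1·85 + 4
85 = 21·4 + 1
4 = 4·1 + 0
Back-substituting gives 85·22 ≡ 1 (mod 89).

22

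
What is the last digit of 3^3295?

Powers of 3 mod 10 repeat with period 4: 3, 9, 7, 1.
3295 mod 4 = 3, so the last digit matches 3^3 = 7.

7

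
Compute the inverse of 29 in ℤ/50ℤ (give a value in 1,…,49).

50 = 1·29 + 21
29 = 1·21 + 8
21 = 2·8 + 5
8 = 1·5 + 3
5 = 1·3 + 2
3 = 1·2 + 1
2 = 2·1 + 0
Back-substituting gives 29·19 ≡ 1 (mod 50).

19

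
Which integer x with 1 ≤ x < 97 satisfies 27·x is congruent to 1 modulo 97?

18

97 = 3·27 + 16
27 = 1·16 + 11
16 = 1·11 + 5
11 = 2·5 + 1
5 = 5·1 + 0
Back-substituting gives 27·18 ≡ 1 (mod 97).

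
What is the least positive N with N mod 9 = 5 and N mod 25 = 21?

x ≡ 5 (mod 9) gives x ∈ {5, 14, 23, 32, 41, 50, 59, 68, …}.
The first of these with x mod 25 = 21 is 221.

221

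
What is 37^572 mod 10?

1

Last digits of 7^n: 7, 9, 3, 1 (period 4).
572 leaves remainder 0 on division by 4, so 37^572 ends in 1.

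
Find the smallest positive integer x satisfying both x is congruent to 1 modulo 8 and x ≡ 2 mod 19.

97

x ≡ 1 (mod 8) gives x ∈ {1, 9, 17, 25, 33, 41, 49, 57, …}.
The first of these with x mod 19 = 2 is 97.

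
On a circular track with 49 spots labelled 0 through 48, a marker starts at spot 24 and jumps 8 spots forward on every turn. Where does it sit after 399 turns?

31

399·8 = 3192.
3192 − 65·49 = 7, so 3192 ≡ 7 (mod 49).
(24 + 7) mod 49 = 31.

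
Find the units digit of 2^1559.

8

Last digits of 2^n: 2, 4, 8, 6 (period 4).
1559 mod 4 = 3, so the last digit matches 2^3 = 8.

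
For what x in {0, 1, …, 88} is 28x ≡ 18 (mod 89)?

7

The inverse of 28 mod 89 is 35 (since 28·35 = 980 ≡ 1).
So x ≡ 35·18 = 630 ≡ 7 (mod 89).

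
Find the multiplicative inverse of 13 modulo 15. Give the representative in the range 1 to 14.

15 = 1·13 + 2
13 = 6·2 + 1
2 = 2·1 + 0
Back-substituting gives 13·7 ≡ 1 (mod 15).

7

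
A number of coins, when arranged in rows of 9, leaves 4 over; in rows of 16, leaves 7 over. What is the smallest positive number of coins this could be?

103

x ≡ 4 (mod 9) gives x ∈ {4, 13, 22, 31, 40, 49, 58, 67, …}.
The first of these with x mod 16 = 7 is 103.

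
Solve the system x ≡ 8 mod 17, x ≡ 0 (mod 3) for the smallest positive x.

42

x ≡ 0 (mod 3) gives x ∈ {0, 3, 6, 9, 12, 15, 18, 21, …}.
The first of these with x mod 17 = 8 is 42.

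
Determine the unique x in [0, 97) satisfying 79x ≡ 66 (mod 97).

61

The inverse of 79 mod 97 is 70 (since 79·70 = 5530 ≡ 1).
Multiplying both sides by 70: x ≡ 70·66 = 4620 ≡ 61 (mod 97).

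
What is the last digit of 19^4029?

9

Last digits of 9^n: 9, 1 (period 2).
4029 leaves remainder 1 on division by 2, so 19^4029 ends in 9.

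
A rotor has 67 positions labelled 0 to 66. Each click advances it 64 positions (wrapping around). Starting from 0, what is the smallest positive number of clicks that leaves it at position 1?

67 = 1·64 + 3
64 = 21·3 + 1
3 = 3·1 + 0
Back-substituting gives 64·22 ≡ 1 (mod 67).

22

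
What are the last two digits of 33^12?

61

Successive squares of 33 mod 100: 33^1≡33, 33^2≡89, 33^4≡21, 33^8≡41.
Since 12 = 4 + 8 in binary, 33^12 ≡ 21·41 ≡ 61 (mod 100).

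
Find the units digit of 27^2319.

Powers of 7 mod 10 repeat with period 4: 7, 9, 3, 1.
2319 mod 4 = 3, so the last digit matches 7^3 = 3.

3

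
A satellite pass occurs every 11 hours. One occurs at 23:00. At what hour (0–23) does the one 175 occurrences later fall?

4

175·11 = 1925.
1925 = 80·24 + 5, so 1925 mod 24 = 5.
(23 + 5) mod 24 = 4.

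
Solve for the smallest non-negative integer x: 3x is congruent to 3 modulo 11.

1

The inverse of 3 mod 11 is 4 (since 3·4 = 12 ≡ 1).
So x ≡ 4·3 = 12 ≡ 1 (mod 11).
Check: 3·1 = 3 = 0·11 + 3.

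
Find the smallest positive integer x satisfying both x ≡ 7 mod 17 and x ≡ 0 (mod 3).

24

x ≡ 0 (mod 3) gives x ∈ {0, 3, 6, 9, 12, 15, 18, 21, …}.
The first of these with x mod 17 = 7 is 24.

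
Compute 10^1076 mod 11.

1

Successive squares of 10 mod 11: 10^1≡10, 10^2≡1, 10^4≡1, 10^8≡1, 10^16≡1, 10^32≡1, 10^64≡1, 10^128≡1, 10^256≡1, 10^512≡1, 10^1024≡1.
1076 = 4 + 16 + 32 + 1024, so 10^1076 ≡ 1·1·1·1 ≡ 1 (mod 11).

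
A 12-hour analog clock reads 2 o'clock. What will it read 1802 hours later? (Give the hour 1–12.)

4

1802 mod 12 = 2 (since 150·12 = 1800).
2 + 2 → 4 on a 12-hour dial.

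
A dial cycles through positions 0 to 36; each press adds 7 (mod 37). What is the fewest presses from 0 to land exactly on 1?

16

37 = 5·7 + 2
7 = 3·2 + 1
2 = 2·1 + 0
Back-substituting gives 7·16 ≡ 1 (mod 37).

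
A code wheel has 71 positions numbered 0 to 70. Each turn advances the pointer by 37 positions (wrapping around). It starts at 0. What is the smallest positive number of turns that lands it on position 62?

65

The inverse of 37 mod 71 is 48 (since 37·48 = 1776 ≡ 1).
Multiplying both sides by 48: x ≡ 48·62 = 2976 ≡ 65 (mod 71).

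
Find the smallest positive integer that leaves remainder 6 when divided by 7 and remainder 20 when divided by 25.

x ≡ 6 (mod 7) gives x ∈ {6, 13, 20}.
The first of these with x mod 25 = 20 is 20.

20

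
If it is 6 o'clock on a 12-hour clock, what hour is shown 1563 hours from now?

9

1563 mod 12 = 3 (since 130·12 = 1560).
6 + 3 → 9 on a 12-hour dial.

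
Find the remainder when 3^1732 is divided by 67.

25

Successive squares of 3 mod 67: 3^1≡3, 3^2≡9, 3^4≡14, 3^8≡62, 3^16≡25, 3^32≡22, 3^64≡15, 3^128≡24, 3^256≡40, 3^512≡59, 3^1024≡64.
1732 = 4 + 64 + 128 + 512 + 1024, so 3^1732 ≡ 14·15·24·59·64 ≡ 25 (mod 67).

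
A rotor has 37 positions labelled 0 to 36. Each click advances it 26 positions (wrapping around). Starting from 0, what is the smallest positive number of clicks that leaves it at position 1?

10

26·10 = 260 = 7·37 + 1, so 26⁻¹ ≡ 10 (mod 37).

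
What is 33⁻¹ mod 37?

9

33·9 = 297 = 8·37 + 1, so 33⁻¹ ≡ 9 (mod 37).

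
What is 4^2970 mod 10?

6

Powers of 4 mod 10 repeat with period 2: 4, 6.
2970 mod 2 = 0, so the last digit matches 4^2 = 6.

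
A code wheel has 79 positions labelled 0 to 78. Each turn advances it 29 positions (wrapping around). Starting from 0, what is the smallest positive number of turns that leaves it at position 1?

79 = 2·29 + 21
29 = 1·21 + 8
21 = 2·8 + 5
8 = 1·5 + 3
5 = 1·3 + 2
3 = 1·2 + 1
2 = 2·1 + 0
Back-substituting gives 29·30 ≡ 1 (mod 79).

30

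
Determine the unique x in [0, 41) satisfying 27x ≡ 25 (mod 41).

7

27⁻¹ ≡ 38 (mod 41) because 27·38 = 1026 = 25·41 + 1.
Multiplying both sides by 38: x ≡ 38·25 = 950 ≡ 7 (mod 41).
Check: 27·7 = 189 = 4·41 + 25.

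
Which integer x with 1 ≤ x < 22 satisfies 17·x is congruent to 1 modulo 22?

22 = 1·17 + 5
17 = 3·5 + 2
5 = 2·2 + 1
2 = 2·1 + 0
Back-substituting gives 17·13 ≡ 1 (mod 22).

13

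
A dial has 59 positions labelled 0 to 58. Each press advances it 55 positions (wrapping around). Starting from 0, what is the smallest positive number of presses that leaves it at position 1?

44

59 = 1·55 + 4
55 = 13·4 + 3
4 = 1·3 + 1
3 = 3·1 + 0
Back-substituting gives 55·44 ≡ 1 (mod 59).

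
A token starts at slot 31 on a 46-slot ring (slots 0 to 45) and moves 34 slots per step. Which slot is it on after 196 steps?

196·34 = 6664.
6664 mod 46 = 40 (since 144·46 = 6624).
(31 + 40) mod 46 = 25.

25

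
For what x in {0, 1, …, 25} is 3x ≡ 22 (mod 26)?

The inverse of 3 mod 26 is 9 (since 3·9 = 27 ≡ 1).
So x ≡ 9·22 = 198 ≡ 16 (mod 26).

16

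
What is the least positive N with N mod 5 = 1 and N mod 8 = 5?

21

x ≡ 1 (mod 5) gives x ∈ {1, 6, 11, 16, 21}.
The first of these with x mod 8 = 5 is 21.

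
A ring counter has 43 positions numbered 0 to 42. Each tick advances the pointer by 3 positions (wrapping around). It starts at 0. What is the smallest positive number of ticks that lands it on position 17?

20

The inverse of 3 mod 43 is 29 (since 3·29 = 87 ≡ 1).
Multiplying both sides by 29: x ≡ 29·17 = 493 ≡ 20 (mod 43).
Check: 3·20 = 60 = 1·43 + 17.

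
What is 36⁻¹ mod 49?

36·15 = 540 = 11·49 + 1, so 36⁻¹ ≡ 15 (mod 49).

15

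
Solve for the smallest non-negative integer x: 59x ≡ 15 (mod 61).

23

59⁻¹ ≡ 30 (mod 61) because 59·30 = 1770 = 29·61 + 1.
So x ≡ 30·15 = 450 ≡ 23 (mod 61).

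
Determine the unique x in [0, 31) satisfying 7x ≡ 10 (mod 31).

28

7⁻¹ ≡ 9 (mod 31) because 7·9 = 63 = 2·31 + 1.
So x ≡ 9·10 = 90 ≡ 28 (mod 31).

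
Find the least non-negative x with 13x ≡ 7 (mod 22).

9

The inverse of 13 mod 22 is 17 (since 13·17 = 221 ≡ 1).
Multiplying both sides by 17: x ≡ 17·7 = 119 ≡ 9 (mod 22).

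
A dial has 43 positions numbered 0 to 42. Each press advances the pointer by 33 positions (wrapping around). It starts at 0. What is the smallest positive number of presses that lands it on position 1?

30

33⁻¹ ≡ 30 (mod 43) because 33·30 = 990 = 23·43 + 1.
So x ≡ 30·1 = 30 ≡ 30 (mod 43).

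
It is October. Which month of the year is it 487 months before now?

487 mod 12 = 7 (since 40·12 = 480).
October − 7 months → March.

March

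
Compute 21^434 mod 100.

81

By repeated squaring mod 100: 21^1≡21, 21^2≡41, 21^4≡81, 21^8≡61, 21^16≡21, 21^32≡41, 21^64≡81, 21^128≡61, 21^256≡21.
434 = 2 + 16 + 32 + 128 + 256, so 21^434 ≡ 41·21·41·61·21 ≡ 81 (mod 100).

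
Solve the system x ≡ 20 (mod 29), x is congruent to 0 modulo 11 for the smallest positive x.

165

x ≡ 0 (mod 11) gives x ∈ {0, 11, 22, 33, 44, 55, 66, 77, …}.
The first of these with x mod 29 = 20 is 165.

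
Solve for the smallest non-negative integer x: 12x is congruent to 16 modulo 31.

22

12⁻¹ ≡ 13 (mod 31) because 12·13 = 156 = 5·31 + 1.
Multiplying both sides by 13: x ≡ 13·16 = 208 ≡ 22 (mod 31).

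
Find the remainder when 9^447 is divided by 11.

Square-and-reduce mod 11: 9^1≡9, 9^2≡4, 9^4≡5, 9^8≡3, 9^16≡9, 9^32≡4, 9^64≡5, 9^128≡3, 9^256≡9.
Since 447 = 1 + 2 + 4 + 8 + 16 + 32 + 128 + 256 in binary, 9^447 ≡ 9·4·5·3·9·4·3·9 ≡ 4 (mod 11).

4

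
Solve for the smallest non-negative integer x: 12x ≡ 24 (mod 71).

2

The inverse of 12 mod 71 is 6 (since 12·6 = 72 ≡ 1).
Multiplying both sides by 6: x ≡ 6·24 = 144 ≡ 2 (mod 71).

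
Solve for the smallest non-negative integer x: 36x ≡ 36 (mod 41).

1

The inverse of 36 mod 41 is 8 (since 36·8 = 288 ≡ 1).
So x ≡ 8·36 = 288 ≡ 1 (mod 41).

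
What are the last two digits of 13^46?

By repeated squaring mod 100: 13^1≡13, 13^2≡69, 13^4≡61, 13^8≡21, 13^16≡41, 13^32≡81.
Since 46 = 2 + 4 + 8 + 32 in binary, 13^46 ≡ 69·61·21·81 ≡ 9 (mod 100).

09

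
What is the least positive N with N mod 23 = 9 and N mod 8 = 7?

55

x ≡ 7 (mod 8) gives x ∈ {7, 15, 23, 31, 39, 47, 55}.
The first of these with x mod 23 = 9 is 55.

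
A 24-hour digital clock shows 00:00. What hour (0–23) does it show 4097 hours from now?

17

4097 − 170·24 = 17, so 4097 ≡ 17 (mod 24).
(0 + 17) mod 24 = 17.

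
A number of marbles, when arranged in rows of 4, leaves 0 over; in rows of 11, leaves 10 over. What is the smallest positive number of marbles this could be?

Since 11·3 ≡ 1 (mod 4), take x = 10 + 11·((0−10)·3 mod 4) = 10 + 11·2 = 32.
Check: 32 mod 4 = 0, 32 mod 11 = 10.

32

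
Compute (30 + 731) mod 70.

Dividing 731 by 70 gives quotient 10 and remainder 31.
(30 + 31) mod 70 = 61.

61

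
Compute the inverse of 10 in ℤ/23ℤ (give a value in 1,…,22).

10·7 = 70 = 3·23 + 1, so 10⁻¹ ≡ 7 (mod 23).

7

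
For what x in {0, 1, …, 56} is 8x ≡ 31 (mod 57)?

The inverse of 8 mod 57 is 50 (since 8·50 = 400 ≡ 1).
Multiplying both sides by 50: x ≡ 50·31 = 1550 ≡ 11 (mod 57).

11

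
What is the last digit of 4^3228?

6

Last digits of 4^n: 4, 6 (period 2).
3228 leaves remainder 0 on division by 2, so 4^3228 ends in 6.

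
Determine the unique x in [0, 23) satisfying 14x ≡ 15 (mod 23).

The inverse of 14 mod 23 is 5 (since 14·5 = 70 ≡ 1).
So x ≡ 5·15 = 75 ≡ 6 (mod 23).
Check: 14·6 = 84 = 3·23 + 15.

6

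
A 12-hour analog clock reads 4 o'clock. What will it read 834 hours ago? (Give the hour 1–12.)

10

Dividing 834 by 12 gives quotient 69 and remainder 6.
4 − 6 → 10 on a 12-hour dial.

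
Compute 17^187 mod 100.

73

By repeated squaring mod 100: 17^1≡17, 17^2≡89, 17^4≡21, 17^8≡41, 17^16≡81, 17^32≡61, 17^64≡21, 17^128≡41.
Since 187 = 1 + 2 + 8 + 16 + 32 + 128 in binary, 17^187 ≡ 17·89·41·81·61·41 ≡ 73 (mod 100).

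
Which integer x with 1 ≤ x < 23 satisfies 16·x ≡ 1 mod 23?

13

23 = 1·16 + 7
16 = 2·7 + 2
7 = 3·2 + 1
2 = 2·1 + 0
Back-substituting gives 16·13 ≡ 1 (mod 23).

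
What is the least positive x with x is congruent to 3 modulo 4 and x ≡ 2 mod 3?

11

Since 3·3 ≡ 1 (mod 4), take x = 2 + 3·((3−2)·3 mod 4) = 2 + 3·3 = 11.
Check: 11 mod 4 = 3, 11 mod 3 = 2.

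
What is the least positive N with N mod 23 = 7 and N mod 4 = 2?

x ≡ 2 (mod 4) gives x ∈ {2, 6, 10, 14, 18, 22, 26, 30}.
The first of these with x mod 23 = 7 is 30.

30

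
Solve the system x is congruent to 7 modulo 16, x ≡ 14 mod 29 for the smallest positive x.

391

Since 29·5 ≡ 1 (mod 16), take x = 14 + 29·((7−14)·5 mod 16) = 14 + 29·13 = 391.
Check: 391 mod 16 = 7, 391 mod 29 = 14.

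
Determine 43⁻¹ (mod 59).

43·11 = 473 = 8·59 + 1, so 43⁻¹ ≡ 11 (mod 59).

11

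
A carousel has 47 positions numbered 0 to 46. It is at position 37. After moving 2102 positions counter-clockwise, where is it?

3

Dividing 2102 by 47 gives quotient 44 and remainder 34.
(37 − 34) mod 47 = 3.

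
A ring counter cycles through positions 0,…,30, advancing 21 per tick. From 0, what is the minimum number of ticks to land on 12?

21⁻¹ ≡ 3 (mod 31) because 21·3 = 63 = 2·31 + 1.
Multiplying both sides by 3: x ≡ 3·12 = 36 ≡ 5 (mod 31).

5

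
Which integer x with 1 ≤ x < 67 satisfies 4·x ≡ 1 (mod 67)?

17

67 = 16·4 + 3
4 = 1·3 + 1
3 = 3·1 + 0
Back-substituting gives 4·17 ≡ 1 (mod 67).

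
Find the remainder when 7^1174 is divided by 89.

Square-and-reduce mod 89: 7^1≡7, 7^2≡49, 7^4≡87, 7^8≡4, 7^16≡16, 7^32≡78, 7^64≡32, 7^128≡45, 7^256≡67, 7^512≡39, 7^1024≡8.
1174 = 2 + 4 + 16 + 128 + 1024, so 7^1174 ≡ 49·87·16·45·8 ≡ 47 (mod 89).

47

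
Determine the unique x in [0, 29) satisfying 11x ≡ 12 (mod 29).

9

11⁻¹ ≡ 8 (mod 29) because 11·8 = 88 = 3·29 + 1.
Multiplying both sides by 8: x ≡ 8·12 = 96 ≡ 9 (mod 29).
Check: 11·9 = 99 = 3·29 + 12.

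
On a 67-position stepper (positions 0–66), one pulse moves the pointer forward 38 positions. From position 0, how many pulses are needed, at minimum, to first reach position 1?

30

38·30 = 1140 = 17·67 + 1, so 38⁻¹ ≡ 30 (mod 67).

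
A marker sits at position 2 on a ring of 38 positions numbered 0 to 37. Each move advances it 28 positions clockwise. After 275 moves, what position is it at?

275·28 = 7700.
Dividing 7700 by 38 gives quotient 202 and remainder 24.
(2 + 24) mod 38 = 26.

26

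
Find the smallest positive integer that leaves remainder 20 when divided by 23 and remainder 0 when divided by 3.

66

x ≡ 0 (mod 3) gives x ∈ {0, 3, 6, 9, 12, 15, 18, 21, …}.
The first of these with x mod 23 = 20 is 66.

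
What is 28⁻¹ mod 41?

22

41 = 1·28 + 13
28 = 2·13 + 2
13 = 6·2 + 1
2 = 2·1 + 0
Back-substituting gives 28·22 ≡ 1 (mod 41).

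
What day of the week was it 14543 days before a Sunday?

Wednesday

14543 − 2077·7 = 4, so 14543 ≡ 4 (mod 7).
Sunday − 4 days → Wednesday.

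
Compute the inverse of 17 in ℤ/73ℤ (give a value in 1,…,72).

43

73 = 4·17 + 5
17 = 3·5 + 2
5 = 2·2 + 1
2 = 2·1 + 0
Back-substituting gives 17·43 ≡ 1 (mod 73).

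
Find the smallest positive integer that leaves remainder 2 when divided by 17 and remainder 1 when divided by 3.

Since 3·6 ≡ 1 (mod 17), take x = 1 + 3·((2−1)·6 mod 17) = 1 + 3·6 = 19.
Check: 19 mod 17 = 2, 19 mod 3 = 1.

19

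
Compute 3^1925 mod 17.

5

Square-and-reduce mod 17: 3^1≡3, 3^2≡9, 3^4≡13, 3^8≡16, 3^16≡1, 3^32≡1, 3^64≡1, 3^128≡1, 3^256≡1, 3^512≡1, 3^1024≡1.
1925 = 1 + 4 + 128 + 256 + 512 + 1024, so 3^1925 ≡ 3·13·1·1·1·1 ≡ 5 (mod 17).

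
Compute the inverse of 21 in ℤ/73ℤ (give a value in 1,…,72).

21·7 = 147 = 2·73 + 1, so 21⁻¹ ≡ 7 (mod 73).

7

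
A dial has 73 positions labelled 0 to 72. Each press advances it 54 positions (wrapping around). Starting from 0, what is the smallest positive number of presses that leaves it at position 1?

54·23 = 1242 = 17·73 + 1, so 54⁻¹ ≡ 23 (mod 73).

23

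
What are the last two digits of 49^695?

Successive squares of 49 mod 100: 49^1≡49, 49^2≡1, 49^4≡1, 49^8≡1, 49^16≡1, 49^32≡1, 49^64≡1, 49^128≡1, 49^256≡1, 49^512≡1.
695 = 1 + 2 + 4 + 16 + 32 + 128 + 512, so 49^695 ≡ 49·1·1·1·1·1·1 ≡ 49 (mod 100).

49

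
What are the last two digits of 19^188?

Successive squares of 19 mod 100: 19^1≡19, 19^2≡61, 19^4≡21, 19^8≡41, 19^16≡81, 19^32≡61, 19^64≡21, 19^128≡41.
188 = 4 + 8 + 16 + 32 + 128, so 19^188 ≡ 21·41·81·61·41 ≡ 41 (mod 100).

41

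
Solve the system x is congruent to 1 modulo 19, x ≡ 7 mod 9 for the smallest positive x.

Since 9·17 ≡ 1 (mod 19), take x = 7 + 9·((1−7)·17 mod 19) = 7 + 9·12 = 115.
Check: 115 mod 19 = 1, 115 mod 9 = 7.

115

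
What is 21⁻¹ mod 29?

21·18 = 378 = 13·29 + 1, so 21⁻¹ ≡ 18 (mod 29).

18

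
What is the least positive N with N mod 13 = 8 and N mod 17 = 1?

x ≡ 8 (mod 13) gives x ∈ {8, 21, 34, 47, 60, 73, 86}.
The first of these with x mod 17 = 1 is 86.

86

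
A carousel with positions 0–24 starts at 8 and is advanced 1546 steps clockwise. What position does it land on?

4

Dividing 1546 by 25 gives quotient 61 and remainder 21.
(8 + 21) mod 25 = 4.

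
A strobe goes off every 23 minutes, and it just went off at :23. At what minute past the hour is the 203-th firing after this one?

12

203·23 = 4669.
Dividing 4669 by 60 gives quotient 77 and remainder 49.
(23 + 49) mod 60 = 12.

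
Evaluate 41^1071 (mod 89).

38

Square-and-reduce mod 89: 41^1≡41, 41^2≡79, 41^4≡11, 41^8≡32, 41^16≡45, 41^32≡67, 41^64≡39, 41^128≡8, 41^256≡64, 41^512≡2, 41^1024≡4.
1071 = 1 + 2 + 4 + 8 + 32 + 1024, so 41^1071 ≡ 41·79·11·32·67·4 ≡ 38 (mod 89).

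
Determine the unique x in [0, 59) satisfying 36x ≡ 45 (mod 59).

16

The inverse of 36 mod 59 is 41 (since 36·41 = 1476 ≡ 1).
Multiplying both sides by 41: x ≡ 41·45 = 1845 ≡ 16 (mod 59).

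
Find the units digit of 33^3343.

The units digit of 33^n cycles with period 4: 3, 9, 7, 1, …
3343 leaves remainder 3 on division by 4, so 33^3343 ends in 7.

7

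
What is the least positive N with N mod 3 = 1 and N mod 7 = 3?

10

x ≡ 1 (mod 3) gives x ∈ {1, 4, 7, 10}.
The first of these with x mod 7 = 3 is 10.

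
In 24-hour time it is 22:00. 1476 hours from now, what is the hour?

1476 mod 24 = 12 (since 61·24 = 1464).
(22 + 12) mod 24 = 10.

10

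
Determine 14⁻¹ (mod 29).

27

29 = 2·14 + 1
14 = 14·1 + 0
Back-substituting gives 14·27 ≡ 1 (mod 29).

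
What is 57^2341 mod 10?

Last digits of 7^n: 7, 9, 3, 1 (period 4).
2341 mod 4 = 1, so the last digit matches 7^1 = 7.

7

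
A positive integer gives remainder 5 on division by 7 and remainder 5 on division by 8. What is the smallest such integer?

Since 8·1 ≡ 1 (mod 7), take x = 5 + 8·((5−5)·1 mod 7) = 5 + 8·0 = 5.
Check: 5 mod 7 = 5, 5 mod 8 = 5.

5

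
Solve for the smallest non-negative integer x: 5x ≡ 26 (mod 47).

24

The inverse of 5 mod 47 is 19 (since 5·19 = 95 ≡ 1).
Multiplying both sides by 19: x ≡ 19·26 = 494 ≡ 24 (mod 47).
Check: 5·24 = 120 = 2·47 + 26.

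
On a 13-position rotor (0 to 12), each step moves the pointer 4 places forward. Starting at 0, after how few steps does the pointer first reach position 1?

4⁻¹ ≡ 10 (mod 13) because 4·10 = 40 = 3·13 + 1.
So x ≡ 10·1 = 10 ≡ 10 (mod 13).

10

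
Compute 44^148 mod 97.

16

By repeated squaring mod 97: 44^1≡44, 44^2≡93, 44^4≡16, 44^8≡62, 44^16≡61, 44^32≡35, 44^64≡61, 44^128≡35.
148 = 4 + 16 + 128, so 44^148 ≡ 16·61·35 ≡ 16 (mod 97).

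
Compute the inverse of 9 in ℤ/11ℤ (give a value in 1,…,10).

11 = 1·9 + 2
9 = 4·2 + 1
2 = 2·1 + 0
Back-substituting gives 9·5 ≡ 1 (mod 11).

5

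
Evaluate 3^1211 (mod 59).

15

Successive squares of 3 mod 59: 3^1≡3, 3^2≡9, 3^4≡22, 3^8≡12, 3^16≡26, 3^32≡27, 3^64≡21, 3^128≡28, 3^256≡17, 3^512≡53, 3^1024≡36.
1211 = 1 + 2 + 8 + 16 + 32 + 128 + 1024, so 3^1211 ≡ 3·9·12·26·27·28·36 ≡ 15 (mod 59).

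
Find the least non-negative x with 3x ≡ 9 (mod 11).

3

The inverse of 3 mod 11 is 4 (since 3·4 = 12 ≡ 1).
So x ≡ 4·9 = 36 ≡ 3 (mod 11).
Check: 3·3 = 9 = 0·11 + 9.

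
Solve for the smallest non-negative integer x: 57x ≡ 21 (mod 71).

The inverse of 57 mod 71 is 5 (since 57·5 = 285 ≡ 1).
So x ≡ 5·21 = 105 ≡ 34 (mod 71).
Check: 57·34 = 1938 = 27·71 + 21.

34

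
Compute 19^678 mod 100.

41

Successive squares of 19 mod 100: 19^1≡19, 19^2≡61, 19^4≡21, 19^8≡41, 19^16≡81, 19^32≡61, 19^64≡21, 19^128≡41, 19^256≡81, 19^512≡61.
Since 678 = 2 + 4 + 32 + 128 + 512 in binary, 19^678 ≡ 61·21·61·41·61 ≡ 41 (mod 100).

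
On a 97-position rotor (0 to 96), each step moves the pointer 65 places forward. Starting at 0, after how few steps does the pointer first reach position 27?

65⁻¹ ≡ 3 (mod 97) because 65·3 = 195 = 2·97 + 1.
So x ≡ 3·27 = 81 ≡ 81 (mod 97).

81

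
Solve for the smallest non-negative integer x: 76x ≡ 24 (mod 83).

44

The inverse of 76 mod 83 is 71 (since 76·71 = 5396 ≡ 1).
Multiplying both sides by 71: x ≡ 71·24 = 1704 ≡ 44 (mod 83).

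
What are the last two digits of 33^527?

Square-and-reduce mod 100: 33^1≡33, 33^2≡89, 33^4≡21, 33^8≡41, 33^16≡81, 33^32≡61, 33^64≡21, 33^128≡41, 33^256≡81, 33^512≡61.
527 = 1 + 2 + 4 + 8 + 512, so 33^527 ≡ 33·89·21·41·61 ≡ 77 (mod 100).

77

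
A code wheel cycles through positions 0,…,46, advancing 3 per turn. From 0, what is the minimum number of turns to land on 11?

3⁻¹ ≡ 16 (mod 47) because 3·16 = 48 = 1·47 + 1.
So x ≡ 16·11 = 176 ≡ 35 (mod 47).
Check: 3·35 = 105 = 2·47 + 11.

35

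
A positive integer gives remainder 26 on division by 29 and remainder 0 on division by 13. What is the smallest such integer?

26

x ≡ 0 (mod 13) gives x ∈ {0, 13, 26}.
The first of these with x mod 29 = 26 is 26.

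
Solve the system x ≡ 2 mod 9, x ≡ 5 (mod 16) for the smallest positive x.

101

x ≡ 2 (mod 9) gives x ∈ {2, 11, 20, 29, 38, 47, 56, 65, …}.
The first of these with x mod 16 = 5 is 101.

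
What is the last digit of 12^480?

6

The units digit of 12^n cycles with period 4: 2, 4, 8, 6, …
480 leaves remainder 0 on division by 4, so 12^480 ends in 6.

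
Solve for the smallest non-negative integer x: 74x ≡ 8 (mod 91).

37

The inverse of 74 mod 91 is 16 (since 74·16 = 1184 ≡ 1).
Multiplying both sides by 16: x ≡ 16·8 = 128 ≡ 37 (mod 91).
Check: 74·37 = 2738 = 30·91 + 8.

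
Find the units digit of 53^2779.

7

Powers of 3 mod 10 repeat with period 4: 3, 9, 7, 1.
2779 leaves remainder 3 on division by 4, so 53^2779 ends in 7.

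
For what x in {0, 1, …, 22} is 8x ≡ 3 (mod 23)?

9

8⁻¹ ≡ 3 (mod 23) because 8·3 = 24 = 1·23 + 1.
So x ≡ 3·3 = 9 ≡ 9 (mod 23).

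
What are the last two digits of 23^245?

By repeated squaring mod 100: 23^1≡23, 23^2≡29, 23^4≡41, 23^8≡81, 23^16≡61, 23^32≡21, 23^64≡41, 23^128≡81.
Since 245 = 1 + 4 + 16 + 32 + 64 + 128 in binary, 23^245 ≡ 23·41·61·21·41·81 ≡ 43 (mod 100).

43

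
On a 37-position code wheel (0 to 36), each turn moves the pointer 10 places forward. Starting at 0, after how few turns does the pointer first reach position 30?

3

10⁻¹ ≡ 26 (mod 37) because 10·26 = 260 = 7·37 + 1.
So x ≡ 26·30 = 780 ≡ 3 (mod 37).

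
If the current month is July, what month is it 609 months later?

April

609 mod 12 = 9 (since 50·12 = 600).
July + 9 months → April.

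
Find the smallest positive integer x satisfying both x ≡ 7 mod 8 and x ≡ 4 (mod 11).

15

Since 11·3 ≡ 1 (mod 8), take x = 4 + 11·((7−4)·3 mod 8) = 4 + 11·1 = 15.
Check: 15 mod 8 = 7, 15 mod 11 = 4.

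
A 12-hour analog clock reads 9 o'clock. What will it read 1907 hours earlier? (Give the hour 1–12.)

1907 − 158·12 = 11, so 1907 ≡ 11 (mod 12).
9 − 11 → 10 on a 12-hour dial.

10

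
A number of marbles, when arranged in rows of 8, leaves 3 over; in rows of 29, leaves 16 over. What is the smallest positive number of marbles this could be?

Since 29·5 ≡ 1 (mod 8), take x = 16 + 29·((3−16)·5 mod 8) = 16 + 29·7 = 219.
Check: 219 mod 8 = 3, 219 mod 29 = 16.

219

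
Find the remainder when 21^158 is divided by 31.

Square-and-reduce mod 31: 21^1≡21, 21^2≡7, 21^4≡18, 21^8≡14, 21^16≡10, 21^32≡7, 21^64≡18, 21^128≡14.
158 = 2 + 4 + 8 + 16 + 128, so 21^158 ≡ 7·18·14·10·14 ≡ 14 (mod 31).

14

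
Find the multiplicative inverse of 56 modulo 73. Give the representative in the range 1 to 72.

56·30 = 1680 = 23·73 + 1, so 56⁻¹ ≡ 30 (mod 73).

30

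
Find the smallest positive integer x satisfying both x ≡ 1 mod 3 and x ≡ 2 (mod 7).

Since 7·1 ≡ 1 (mod 3), take x = 2 + 7·((1−2)·1 mod 3) = 2 + 7·2 = 16.
Check: 16 mod 3 = 1, 16 mod 7 = 2.

16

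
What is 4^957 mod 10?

Powers of 4 mod 10 repeat with period 2: 4, 6.
957 mod 2 = 1, so the last digit matches 4^1 = 4.

4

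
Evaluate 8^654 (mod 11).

Successive squares of 8 mod 11: 8^1≡8, 8^2≡9, 8^4≡4, 8^8≡5, 8^16≡3, 8^32≡9, 8^64≡4, 8^128≡5, 8^256≡3, 8^512≡9.
Since 654 = 2 + 4 + 8 + 128 + 512 in binary, 8^654 ≡ 9·4·5·5·9 ≡ 4 (mod 11).

4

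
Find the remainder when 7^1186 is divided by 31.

7

Successive squares of 7 mod 31: 7^1≡7, 7^2≡18, 7^4≡14, 7^8≡10, 7^16≡7, 7^32≡18, 7^64≡14, 7^128≡10, 7^256≡7, 7^512≡18, 7^1024≡14.
Since 1186 = 2 + 32 + 128 + 1024 in binary, 7^1186 ≡ 18·18·10·14 ≡ 7 (mod 31).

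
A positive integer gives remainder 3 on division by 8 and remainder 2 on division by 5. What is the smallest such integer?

Since 5·5 ≡ 1 (mod 8), take x = 2 + 5·((3−2)·5 mod 8) = 2 + 5·5 = 27.
Check: 27 mod 8 = 3, 27 mod 5 = 2.

27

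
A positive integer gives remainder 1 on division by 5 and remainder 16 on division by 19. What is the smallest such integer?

x ≡ 1 (mod 5) gives x ∈ {1, 6, 11, 16}.
The first of these with x mod 19 = 16 is 16.

16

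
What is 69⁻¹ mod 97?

45

97 = 1·69 + 28
69 = 2·28 + 13
28 = 2·13 + 2
13 = 6·2 + 1
2 = 2·1 + 0
Back-substituting gives 69·45 ≡ 1 (mod 97).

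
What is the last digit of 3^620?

Powers of 3 mod 10 repeat with period 4: 3, 9, 7, 1.
620 leaves remainder 0 on division by 4, so 3^620 ends in 1.

1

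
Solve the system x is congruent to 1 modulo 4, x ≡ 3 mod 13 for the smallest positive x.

x ≡ 1 (mod 4) gives x ∈ {1, 5, 9, 13, 17, 21, 25, 29}.
The first of these with x mod 13 = 3 is 29.

29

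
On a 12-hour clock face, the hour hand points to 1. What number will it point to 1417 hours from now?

2

1417 − 118·12 = 1, so 1417 ≡ 1 (mod 12).
1 + 1 → 2 on a 12-hour dial.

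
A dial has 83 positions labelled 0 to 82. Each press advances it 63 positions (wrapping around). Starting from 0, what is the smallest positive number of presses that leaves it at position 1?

29

63·29 = 1827 = 22·83 + 1, so 63⁻¹ ≡ 29 (mod 83).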